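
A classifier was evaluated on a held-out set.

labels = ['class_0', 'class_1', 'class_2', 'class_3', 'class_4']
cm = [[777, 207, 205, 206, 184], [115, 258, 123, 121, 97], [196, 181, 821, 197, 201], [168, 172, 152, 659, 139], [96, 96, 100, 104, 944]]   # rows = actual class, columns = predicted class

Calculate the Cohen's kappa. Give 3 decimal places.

0.408

Observed agreement pₒ = trace/N = 3459/6519 = 0.5306
Expected agreement pₑ = Σ (rowᵢ·colᵢ)/N² = (1579·1352 + 714·914 + 1596·1401 + 1290·1287 + 1340·1565)/6519² = 0.2066
κ = (pₒ − pₑ)/(1 − pₑ) = (0.5306 − 0.2066)/(1 − 0.2066) = 0.408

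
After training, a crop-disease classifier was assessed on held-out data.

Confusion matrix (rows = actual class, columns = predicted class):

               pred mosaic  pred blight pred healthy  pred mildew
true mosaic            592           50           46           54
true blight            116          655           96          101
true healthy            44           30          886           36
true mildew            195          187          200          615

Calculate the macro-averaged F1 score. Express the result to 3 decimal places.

0.701

Per-class F1 score (2·TP/(2·TP+FP+FN)):
  mosaic: TP=592, FP=116+44+195=355, FN=50+46+54=150 → 1184/1689 = 0.7010
  blight: TP=655, FP=50+30+187=267, FN=116+96+101=313 → 1310/1890 = 0.6931
  healthy: TP=886, FP=46+96+200=342, FN=44+30+36=110 → 1772/2224 = 0.7968
  mildew: TP=615, FP=54+101+36=191, FN=195+187+200=582 → 1230/2003 = 0.6141
Macro-F1 score = mean = (0.7010 + 0.6931 + 0.7968 + 0.6141) / 4 = 0.701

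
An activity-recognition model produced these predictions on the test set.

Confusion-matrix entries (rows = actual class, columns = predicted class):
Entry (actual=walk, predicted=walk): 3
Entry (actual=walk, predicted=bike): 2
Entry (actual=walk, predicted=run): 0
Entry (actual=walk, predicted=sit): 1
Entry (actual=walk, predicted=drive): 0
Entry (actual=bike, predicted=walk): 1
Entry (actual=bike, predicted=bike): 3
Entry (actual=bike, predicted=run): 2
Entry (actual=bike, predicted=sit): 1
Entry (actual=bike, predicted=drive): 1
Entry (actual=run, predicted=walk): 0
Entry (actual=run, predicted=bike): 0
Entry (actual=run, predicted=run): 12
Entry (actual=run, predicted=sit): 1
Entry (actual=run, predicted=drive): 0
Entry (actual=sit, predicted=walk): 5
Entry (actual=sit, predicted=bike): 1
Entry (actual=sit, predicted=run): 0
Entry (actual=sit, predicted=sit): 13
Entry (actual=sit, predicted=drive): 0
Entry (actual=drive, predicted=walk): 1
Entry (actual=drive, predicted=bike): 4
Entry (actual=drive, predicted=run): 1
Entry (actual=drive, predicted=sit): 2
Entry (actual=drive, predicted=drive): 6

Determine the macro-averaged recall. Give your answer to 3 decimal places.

0.582

Per-class recall (TP/(TP+FN)):
  walk: TP=3, FN=2+0+1+0=3 → 3/6 = 0.5000
  bike: TP=3, FN=1+2+1+1=5 → 3/8 = 0.3750
  run: TP=12, FN=0+0+1+0=1 → 12/13 = 0.9231
  sit: TP=13, FN=5+1+0+0=6 → 13/19 = 0.6842
  drive: TP=6, FN=1+4+1+2=8 → 6/14 = 0.4286
Macro-recall = mean = (0.5000 + 0.3750 + 0.9231 + 0.6842 + 0.4286) / 5 = 0.582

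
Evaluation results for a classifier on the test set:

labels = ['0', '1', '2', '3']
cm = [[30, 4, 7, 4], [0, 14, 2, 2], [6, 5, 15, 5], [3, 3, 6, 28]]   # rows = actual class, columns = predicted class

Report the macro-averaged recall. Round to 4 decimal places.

0.6571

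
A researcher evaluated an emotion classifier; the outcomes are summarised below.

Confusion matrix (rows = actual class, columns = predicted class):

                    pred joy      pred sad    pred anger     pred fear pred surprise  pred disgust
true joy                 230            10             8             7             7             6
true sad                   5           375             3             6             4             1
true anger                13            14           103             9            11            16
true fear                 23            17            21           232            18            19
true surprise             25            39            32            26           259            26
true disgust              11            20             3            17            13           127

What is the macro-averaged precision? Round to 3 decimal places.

0.735

Per-class precision (TP/(TP+FP)):
  joy: TP=230, FP=5+13+23+25+11=77 → 230/307 = 0.7492
  sad: TP=375, FP=10+14+17+39+20=100 → 375/475 = 0.7895
  anger: TP=103, FP=8+3+21+32+3=67 → 103/170 = 0.6059
  fear: TP=232, FP=7+6+9+26+17=65 → 232/297 = 0.7811
  surprise: TP=259, FP=7+4+11+18+13=53 → 259/312 = 0.8301
  disgust: TP=127, FP=6+1+16+19+26=68 → 127/195 = 0.6513
Macro-precision = mean = (0.7492 + 0.7895 + 0.6059 + 0.7811 + 0.8301 + 0.6513) / 6 = 0.735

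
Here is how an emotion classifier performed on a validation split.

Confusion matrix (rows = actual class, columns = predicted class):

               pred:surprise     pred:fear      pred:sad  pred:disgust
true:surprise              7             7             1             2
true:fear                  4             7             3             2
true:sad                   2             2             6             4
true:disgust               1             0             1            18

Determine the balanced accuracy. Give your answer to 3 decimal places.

Balanced accuracy = mean of per-class recall.
  surprise: recall = 7/17 = 0.4118
  fear: recall = 7/16 = 0.4375
  sad: recall = 6/14 = 0.4286
  disgust: recall = 18/20 = 0.9000
Mean = (0.4118 + 0.4375 + 0.4286 + 0.9000) / 4 = 0.544

0.544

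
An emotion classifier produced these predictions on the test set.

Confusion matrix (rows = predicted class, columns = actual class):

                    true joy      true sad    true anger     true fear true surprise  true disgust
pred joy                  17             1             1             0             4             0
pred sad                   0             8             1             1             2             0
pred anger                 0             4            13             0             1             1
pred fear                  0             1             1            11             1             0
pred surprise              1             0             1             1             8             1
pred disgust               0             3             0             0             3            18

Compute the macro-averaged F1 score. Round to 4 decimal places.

0.7087

Per-class F1 score (2·TP/(2·TP+FP+FN)):
  joy: TP=17, FP=1+1+0+4+0=6, FN=0+0+0+1+0=1 → 34/41 = 0.82927
  sad: TP=8, FP=0+1+1+2+0=4, FN=1+4+1+0+3=9 → 16/29 = 0.55172
  anger: TP=13, FP=0+4+0+1+1=6, FN=1+1+1+1+0=4 → 26/36 = 0.72222
  fear: TP=11, FP=0+1+1+1+0=3, FN=0+1+0+1+0=2 → 22/27 = 0.81481
  surprise: TP=8, FP=1+0+1+1+1=4, FN=4+2+1+1+3=11 → 16/31 = 0.51613
  disgust: TP=18, FP=0+3+0+0+3=6, FN=0+0+1+0+1=2 → 36/44 = 0.81818
Macro-F1 score = mean = (0.82927 + 0.55172 + 0.72222 + 0.81481 + 0.51613 + 0.81818) / 6 = 0.7087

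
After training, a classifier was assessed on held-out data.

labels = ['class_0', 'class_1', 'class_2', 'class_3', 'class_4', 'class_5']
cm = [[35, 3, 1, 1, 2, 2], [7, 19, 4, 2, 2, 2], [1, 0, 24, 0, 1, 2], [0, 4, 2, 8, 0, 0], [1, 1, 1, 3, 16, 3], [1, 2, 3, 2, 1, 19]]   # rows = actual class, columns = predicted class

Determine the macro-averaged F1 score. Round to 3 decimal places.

Per-class F1 score (2·TP/(2·TP+FP+FN)):
  class_0: TP=35, FP=7+1+0+1+1=10, FN=3+1+1+2+2=9 → 70/89 = 0.7865
  class_1: TP=19, FP=3+0+4+1+2=10, FN=7+4+2+2+2=17 → 38/65 = 0.5846
  class_2: TP=24, FP=1+4+2+1+3=11, FN=1+0+0+1+2=4 → 48/63 = 0.7619
  class_3: TP=8, FP=1+2+0+3+2=8, FN=0+4+2+0+0=6 → 16/30 = 0.5333
  class_4: TP=16, FP=2+2+1+0+1=6, FN=1+1+1+3+3=9 → 32/47 = 0.6809
  class_5: TP=19, FP=2+2+2+0+3=9, FN=1+2+3+2+1=9 → 38/56 = 0.6786
Macro-F1 score = mean = (0.7865 + 0.5846 + 0.7619 + 0.5333 + 0.6809 + 0.6786) / 6 = 0.671

0.671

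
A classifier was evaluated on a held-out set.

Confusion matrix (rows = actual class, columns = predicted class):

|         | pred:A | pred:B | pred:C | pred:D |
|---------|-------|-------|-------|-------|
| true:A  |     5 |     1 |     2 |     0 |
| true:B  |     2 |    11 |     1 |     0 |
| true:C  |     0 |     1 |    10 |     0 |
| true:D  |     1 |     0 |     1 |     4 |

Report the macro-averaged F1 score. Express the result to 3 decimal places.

0.760

Per-class F1 score (2·TP/(2·TP+FP+FN)):
  A: TP=5, FP=2+0+1=3, FN=1+2+0=3 → 10/16 = 0.6250
  B: TP=11, FP=1+1+0=2, FN=2+1+0=3 → 22/27 = 0.8148
  C: TP=10, FP=2+1+1=4, FN=0+1+0=1 → 20/25 = 0.8000
  D: TP=4, FP=0+0+0=0, FN=1+0+1=2 → 8/10 = 0.8000
Macro-F1 score = mean = (0.6250 + 0.8148 + 0.8000 + 0.8000) / 4 = 0.760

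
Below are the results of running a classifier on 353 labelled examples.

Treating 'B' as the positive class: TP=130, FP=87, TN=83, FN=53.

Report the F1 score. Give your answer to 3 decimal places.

Precision = TP/(TP+FP) = 130/217 = 0.5991
Recall = TP/(TP+FN) = 130/183 = 0.7104
F1 = 2·TP/(2·TP+FP+FN) = 260/400 = 0.650

0.650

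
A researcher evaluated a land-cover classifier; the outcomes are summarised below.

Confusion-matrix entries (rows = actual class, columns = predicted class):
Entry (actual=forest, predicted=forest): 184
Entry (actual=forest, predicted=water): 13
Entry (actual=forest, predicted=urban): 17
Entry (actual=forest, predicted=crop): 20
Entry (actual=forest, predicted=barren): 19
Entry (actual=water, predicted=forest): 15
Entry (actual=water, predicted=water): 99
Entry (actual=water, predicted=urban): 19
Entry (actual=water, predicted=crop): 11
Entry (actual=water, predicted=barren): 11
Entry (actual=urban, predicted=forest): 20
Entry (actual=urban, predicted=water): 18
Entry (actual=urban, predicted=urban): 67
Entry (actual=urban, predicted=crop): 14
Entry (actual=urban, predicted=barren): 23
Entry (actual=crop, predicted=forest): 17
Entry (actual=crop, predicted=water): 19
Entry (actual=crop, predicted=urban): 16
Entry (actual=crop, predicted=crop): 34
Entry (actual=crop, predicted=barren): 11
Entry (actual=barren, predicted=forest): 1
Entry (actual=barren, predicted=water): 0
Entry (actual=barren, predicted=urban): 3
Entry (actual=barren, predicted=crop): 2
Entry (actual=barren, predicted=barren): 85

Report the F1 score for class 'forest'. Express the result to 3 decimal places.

0.751

F1 score = 2·TP/(2·TP+FP+FN).
forest: TP=184, FP=15+20+17+1=53, FN=13+17+20+19=69 → 368/490 = 0.7510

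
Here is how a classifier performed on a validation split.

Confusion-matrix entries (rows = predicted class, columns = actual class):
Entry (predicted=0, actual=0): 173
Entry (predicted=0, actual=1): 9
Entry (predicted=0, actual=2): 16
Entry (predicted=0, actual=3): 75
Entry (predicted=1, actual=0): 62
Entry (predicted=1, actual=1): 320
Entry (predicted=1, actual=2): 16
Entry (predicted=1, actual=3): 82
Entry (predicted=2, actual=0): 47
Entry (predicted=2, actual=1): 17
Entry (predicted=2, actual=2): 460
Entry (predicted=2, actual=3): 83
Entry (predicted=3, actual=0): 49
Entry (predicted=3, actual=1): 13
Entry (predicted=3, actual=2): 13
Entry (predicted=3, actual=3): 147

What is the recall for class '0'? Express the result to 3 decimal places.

Take TP from the diagonal, FP from the rest of the '0' prediction marginal, FN from the rest of the '0' actual marginal.
recall = TP/(TP+FN).
0: TP=173, FN=62+47+49=158 → 173/331 = 0.5227

0.523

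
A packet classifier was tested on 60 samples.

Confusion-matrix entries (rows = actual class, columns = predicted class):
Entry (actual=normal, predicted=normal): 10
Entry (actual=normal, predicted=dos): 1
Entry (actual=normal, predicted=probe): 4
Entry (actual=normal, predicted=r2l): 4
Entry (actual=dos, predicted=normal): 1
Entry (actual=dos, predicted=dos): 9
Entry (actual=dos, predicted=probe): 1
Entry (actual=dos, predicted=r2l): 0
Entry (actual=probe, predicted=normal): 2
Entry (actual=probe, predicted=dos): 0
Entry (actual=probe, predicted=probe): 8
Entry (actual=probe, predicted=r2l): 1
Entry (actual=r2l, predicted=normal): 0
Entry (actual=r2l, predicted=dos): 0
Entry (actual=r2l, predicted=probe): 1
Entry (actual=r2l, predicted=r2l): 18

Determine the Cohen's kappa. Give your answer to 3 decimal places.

0.661

Observed agreement pₒ = trace/N = 45/60 = 0.7500
Expected agreement pₑ = Σ (rowᵢ·colᵢ)/N² = (19·13 + 11·10 + 11·14 + 19·23)/60² = 0.2633
κ = (pₒ − pₑ)/(1 − pₑ) = (0.7500 − 0.2633)/(1 − 0.2633) = 0.661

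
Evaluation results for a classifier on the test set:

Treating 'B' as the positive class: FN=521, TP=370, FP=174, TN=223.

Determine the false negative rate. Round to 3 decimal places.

0.585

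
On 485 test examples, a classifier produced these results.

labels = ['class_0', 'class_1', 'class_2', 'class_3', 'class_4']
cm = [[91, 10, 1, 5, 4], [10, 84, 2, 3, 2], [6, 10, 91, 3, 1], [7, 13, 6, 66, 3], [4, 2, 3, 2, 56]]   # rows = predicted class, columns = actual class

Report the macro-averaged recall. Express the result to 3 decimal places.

0.809

Per-class recall (TP/(TP+FN)):
  class_0: TP=91, FN=10+6+7+4=27 → 91/118 = 0.7712
  class_1: TP=84, FN=10+10+13+2=35 → 84/119 = 0.7059
  class_2: TP=91, FN=1+2+6+3=12 → 91/103 = 0.8835
  class_3: TP=66, FN=5+3+3+2=13 → 66/79 = 0.8354
  class_4: TP=56, FN=4+2+1+3=10 → 56/66 = 0.8485
Macro-recall = mean = (0.7712 + 0.7059 + 0.8835 + 0.8354 + 0.8485) / 5 = 0.809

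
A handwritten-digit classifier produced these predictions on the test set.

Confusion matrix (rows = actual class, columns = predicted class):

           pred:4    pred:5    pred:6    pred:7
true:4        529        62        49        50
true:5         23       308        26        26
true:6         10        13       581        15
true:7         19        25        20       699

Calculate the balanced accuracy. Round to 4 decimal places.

Balanced accuracy = mean of per-class recall.
  4: recall = 529/690 = 0.76667
  5: recall = 308/383 = 0.80418
  6: recall = 581/619 = 0.93861
  7: recall = 699/763 = 0.91612
Mean = (0.76667 + 0.80418 + 0.93861 + 0.91612) / 4 = 0.8564

0.8564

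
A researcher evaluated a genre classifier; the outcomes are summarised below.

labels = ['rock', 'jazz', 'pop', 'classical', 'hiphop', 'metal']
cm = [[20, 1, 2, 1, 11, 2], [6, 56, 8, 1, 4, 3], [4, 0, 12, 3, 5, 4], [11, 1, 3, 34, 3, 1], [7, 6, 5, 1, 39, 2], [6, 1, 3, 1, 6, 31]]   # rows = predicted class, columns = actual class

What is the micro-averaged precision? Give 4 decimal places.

0.6316

Micro-averaging pools counts across classes: ΣTP=192, ΣFP=112, ΣFN=112.
Micro-precision = TP/(TP+FP) on pooled counts = 0.6316 (equals overall accuracy in single-label multiclass).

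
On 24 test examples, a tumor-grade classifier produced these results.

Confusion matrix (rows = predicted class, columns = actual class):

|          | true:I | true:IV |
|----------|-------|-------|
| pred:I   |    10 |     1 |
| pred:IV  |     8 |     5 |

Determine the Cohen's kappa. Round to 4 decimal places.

0.2800

Observed agreement pₒ = trace/N = 15/24 = 0.62500
Expected agreement pₑ = Σ (rowᵢ·colᵢ)/N² = (18·11 + 6·13)/24² = 0.47917
κ = (pₒ − pₑ)/(1 − pₑ) = (0.62500 − 0.47917)/(1 − 0.47917) = 0.2800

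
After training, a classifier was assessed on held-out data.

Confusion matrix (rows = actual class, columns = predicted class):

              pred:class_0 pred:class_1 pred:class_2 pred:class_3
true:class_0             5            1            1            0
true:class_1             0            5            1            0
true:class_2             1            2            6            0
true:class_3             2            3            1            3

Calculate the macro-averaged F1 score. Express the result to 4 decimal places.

0.6054

Per-class F1 score (2·TP/(2·TP+FP+FN)):
  class_0: TP=5, FP=0+1+2=3, FN=1+1+0=2 → 10/15 = 0.66667
  class_1: TP=5, FP=1+2+3=6, FN=0+1+0=1 → 10/17 = 0.58824
  class_2: TP=6, FP=1+1+1=3, FN=1+2+0=3 → 12/18 = 0.66667
  class_3: TP=3, FP=0+0+0=0, FN=2+3+1=6 → 6/12 = 0.50000
Macro-F1 score = mean = (0.66667 + 0.58824 + 0.66667 + 0.50000) / 4 = 0.6054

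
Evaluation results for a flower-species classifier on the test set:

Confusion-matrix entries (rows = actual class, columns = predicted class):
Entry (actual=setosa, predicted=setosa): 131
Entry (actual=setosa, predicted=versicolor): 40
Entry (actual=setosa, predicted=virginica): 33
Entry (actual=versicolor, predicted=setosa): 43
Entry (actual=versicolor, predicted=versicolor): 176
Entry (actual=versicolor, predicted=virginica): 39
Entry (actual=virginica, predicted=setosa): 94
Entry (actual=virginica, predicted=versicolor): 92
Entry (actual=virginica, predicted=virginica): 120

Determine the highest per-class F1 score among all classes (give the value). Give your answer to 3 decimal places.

0.622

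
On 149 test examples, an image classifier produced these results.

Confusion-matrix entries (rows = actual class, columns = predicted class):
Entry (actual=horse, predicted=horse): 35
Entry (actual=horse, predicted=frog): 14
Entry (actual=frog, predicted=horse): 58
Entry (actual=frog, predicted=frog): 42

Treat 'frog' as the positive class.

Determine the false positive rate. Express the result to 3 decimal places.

FPR = FP/(FP+TN) = 14/(14+35) = 0.286

0.286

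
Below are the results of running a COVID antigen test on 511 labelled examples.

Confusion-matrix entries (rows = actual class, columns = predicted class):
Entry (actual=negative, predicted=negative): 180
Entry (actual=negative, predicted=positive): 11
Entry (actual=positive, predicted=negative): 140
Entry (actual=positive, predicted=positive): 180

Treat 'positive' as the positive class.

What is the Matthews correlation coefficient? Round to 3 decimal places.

0.505

MCC = (TP·TN − FP·FN) / √((TP+FP)(TP+FN)(TN+FP)(TN+FN))
Numerator = 180·180 − 11·140 = 30860
Denominator = √(191·320·191·320) = √3735654400 = 61120.0000
MCC = 30860 / 61120.0000 = 0.505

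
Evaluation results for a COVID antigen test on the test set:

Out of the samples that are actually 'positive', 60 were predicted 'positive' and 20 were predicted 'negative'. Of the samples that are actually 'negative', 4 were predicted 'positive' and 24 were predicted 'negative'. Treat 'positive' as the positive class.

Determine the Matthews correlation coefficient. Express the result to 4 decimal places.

0.5415

MCC = (TP·TN − FP·FN) / √((TP+FP)(TP+FN)(TN+FP)(TN+FN))
Numerator = 60·24 − 4·20 = 1360
Denominator = √(64·80·28·44) = √6307840 = 2511.5414
MCC = 1360 / 2511.5414 = 0.5415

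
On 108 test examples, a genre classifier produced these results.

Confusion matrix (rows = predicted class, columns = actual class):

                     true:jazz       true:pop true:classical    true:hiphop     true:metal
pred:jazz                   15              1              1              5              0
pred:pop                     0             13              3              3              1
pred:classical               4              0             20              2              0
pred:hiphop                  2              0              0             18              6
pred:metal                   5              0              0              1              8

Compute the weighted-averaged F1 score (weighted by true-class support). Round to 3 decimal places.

Per-class F1 score (2·TP/(2·TP+FP+FN)):
  jazz: TP=15, FP=1+1+5+0=7, FN=0+4+2+5=11 → 30/48 = 0.6250
  pop: TP=13, FP=0+3+3+1=7, FN=1+0+0+0=1 → 26/34 = 0.7647
  classical: TP=20, FP=4+0+2+0=6, FN=1+3+0+0=4 → 40/50 = 0.8000
  hiphop: TP=18, FP=2+0+0+6=8, FN=5+3+2+1=11 → 36/55 = 0.6545
  metal: TP=8, FP=5+0+0+1=6, FN=0+1+0+6=7 → 16/29 = 0.5517
Weighted-F1 score = Σ (supportᵢ/N)·F1 scoreᵢ with N=108: (26/108)·0.6250 + (14/108)·0.7647 + (24/108)·0.8000 + (29/108)·0.6545 + (15/108)·0.5517 = 0.680

0.680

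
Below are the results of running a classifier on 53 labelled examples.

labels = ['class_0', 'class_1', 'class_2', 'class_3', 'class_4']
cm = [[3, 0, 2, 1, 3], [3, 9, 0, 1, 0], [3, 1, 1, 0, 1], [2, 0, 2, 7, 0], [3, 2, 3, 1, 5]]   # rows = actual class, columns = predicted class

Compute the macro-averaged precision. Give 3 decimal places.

Per-class precision (TP/(TP+FP)):
  class_0: TP=3, FP=3+3+2+3=11 → 3/14 = 0.2143
  class_1: TP=9, FP=0+1+0+2=3 → 9/12 = 0.7500
  class_2: TP=1, FP=2+0+2+3=7 → 1/8 = 0.1250
  class_3: TP=7, FP=1+1+0+1=3 → 7/10 = 0.7000
  class_4: TP=5, FP=3+0+1+0=4 → 5/9 = 0.5556
Macro-precision = mean = (0.2143 + 0.7500 + 0.1250 + 0.7000 + 0.5556) / 5 = 0.469

0.469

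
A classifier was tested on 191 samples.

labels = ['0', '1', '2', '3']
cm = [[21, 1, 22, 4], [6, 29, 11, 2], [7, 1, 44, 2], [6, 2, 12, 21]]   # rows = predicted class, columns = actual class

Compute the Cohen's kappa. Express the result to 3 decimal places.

0.462

Observed agreement pₒ = trace/N = 115/191 = 0.6021
Expected agreement pₑ = Σ (rowᵢ·colᵢ)/N² = (40·48 + 33·48 + 89·54 + 29·41)/191² = 0.2604
κ = (pₒ − pₑ)/(1 − pₑ) = (0.6021 − 0.2604)/(1 − 0.2604) = 0.462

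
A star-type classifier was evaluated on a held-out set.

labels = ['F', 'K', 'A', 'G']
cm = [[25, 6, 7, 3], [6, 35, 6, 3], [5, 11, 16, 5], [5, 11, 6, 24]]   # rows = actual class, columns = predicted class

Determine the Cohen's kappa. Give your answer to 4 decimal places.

0.4287

Observed agreement pₒ = trace/N = 100/174 = 0.57471
Expected agreement pₑ = Σ (rowᵢ·colᵢ)/N² = (41·41 + 50·63 + 37·35 + 46·35)/174² = 0.25552
κ = (pₒ − pₑ)/(1 − pₑ) = (0.57471 − 0.25552)/(1 − 0.25552) = 0.4287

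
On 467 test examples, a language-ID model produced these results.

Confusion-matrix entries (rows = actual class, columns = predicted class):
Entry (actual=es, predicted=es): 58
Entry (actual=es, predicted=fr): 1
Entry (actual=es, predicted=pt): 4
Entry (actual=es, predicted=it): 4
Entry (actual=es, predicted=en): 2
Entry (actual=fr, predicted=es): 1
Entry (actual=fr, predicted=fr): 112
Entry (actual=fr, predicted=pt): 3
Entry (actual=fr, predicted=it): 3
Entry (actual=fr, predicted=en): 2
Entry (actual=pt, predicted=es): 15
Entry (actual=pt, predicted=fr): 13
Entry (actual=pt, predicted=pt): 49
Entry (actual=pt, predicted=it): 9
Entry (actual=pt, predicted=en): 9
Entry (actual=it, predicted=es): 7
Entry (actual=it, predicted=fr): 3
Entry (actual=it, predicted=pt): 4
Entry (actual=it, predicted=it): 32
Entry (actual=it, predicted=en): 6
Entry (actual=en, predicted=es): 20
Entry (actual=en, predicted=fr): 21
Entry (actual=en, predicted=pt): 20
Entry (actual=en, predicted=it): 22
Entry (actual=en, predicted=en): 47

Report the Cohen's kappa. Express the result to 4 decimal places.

0.5442

Observed agreement pₒ = trace/N = 298/467 = 0.63812
Expected agreement pₑ = Σ (rowᵢ·colᵢ)/N² = (69·101 + 121·150 + 95·80 + 52·70 + 130·66)/467² = 0.20606
κ = (pₒ − pₑ)/(1 − pₑ) = (0.63812 − 0.20606)/(1 − 0.20606) = 0.5442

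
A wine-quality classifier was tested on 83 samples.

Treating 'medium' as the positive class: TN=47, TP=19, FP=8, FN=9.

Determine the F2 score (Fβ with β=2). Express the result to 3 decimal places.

Fβ = (1+β²)·TP / ((1+β²)·TP + β²·FN + FP), with β²=4
= 5·19 / (5·19 + 4·9 + 8) = 0.683

0.683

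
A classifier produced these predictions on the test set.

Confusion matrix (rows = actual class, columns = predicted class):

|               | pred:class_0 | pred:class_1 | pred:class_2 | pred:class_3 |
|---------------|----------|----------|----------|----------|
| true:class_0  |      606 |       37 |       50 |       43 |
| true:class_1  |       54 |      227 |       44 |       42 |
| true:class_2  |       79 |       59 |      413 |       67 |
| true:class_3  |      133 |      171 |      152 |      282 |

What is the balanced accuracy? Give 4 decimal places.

0.6231

Balanced accuracy = mean of per-class recall.
  class_0: recall = 606/736 = 0.82337
  class_1: recall = 227/367 = 0.61853
  class_2: recall = 413/618 = 0.66828
  class_3: recall = 282/738 = 0.38211
Mean = (0.82337 + 0.61853 + 0.66828 + 0.38211) / 4 = 0.6231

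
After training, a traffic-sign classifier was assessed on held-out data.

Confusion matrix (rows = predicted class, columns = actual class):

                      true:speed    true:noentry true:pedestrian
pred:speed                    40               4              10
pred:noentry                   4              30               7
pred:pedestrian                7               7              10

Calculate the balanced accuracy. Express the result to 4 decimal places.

0.6288

Balanced accuracy = mean of per-class recall.
  speed: recall = 40/51 = 0.78431
  noentry: recall = 30/41 = 0.73171
  pedestrian: recall = 10/27 = 0.37037
Mean = (0.78431 + 0.73171 + 0.37037) / 3 = 0.6288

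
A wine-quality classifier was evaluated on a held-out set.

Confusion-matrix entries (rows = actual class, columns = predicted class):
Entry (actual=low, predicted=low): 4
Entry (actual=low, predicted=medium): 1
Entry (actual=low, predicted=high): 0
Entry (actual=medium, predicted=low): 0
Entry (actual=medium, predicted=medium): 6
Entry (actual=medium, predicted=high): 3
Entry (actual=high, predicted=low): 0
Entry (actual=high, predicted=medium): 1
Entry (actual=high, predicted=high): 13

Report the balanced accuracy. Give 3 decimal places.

0.798

Balanced accuracy = mean of per-class recall.
  low: recall = 4/5 = 0.8000
  medium: recall = 6/9 = 0.6667
  high: recall = 13/14 = 0.9286
Mean = (0.8000 + 0.6667 + 0.9286) / 3 = 0.798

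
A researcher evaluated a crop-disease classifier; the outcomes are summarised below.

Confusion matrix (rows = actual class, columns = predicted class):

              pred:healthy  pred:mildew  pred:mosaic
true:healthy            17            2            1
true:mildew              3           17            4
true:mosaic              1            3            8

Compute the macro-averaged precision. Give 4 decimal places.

0.7325

Per-class precision (TP/(TP+FP)):
  healthy: TP=17, FP=3+1=4 → 17/21 = 0.80952
  mildew: TP=17, FP=2+3=5 → 17/22 = 0.77273
  mosaic: TP=8, FP=1+4=5 → 8/13 = 0.61538
Macro-precision = mean = (0.80952 + 0.77273 + 0.61538) / 3 = 0.7325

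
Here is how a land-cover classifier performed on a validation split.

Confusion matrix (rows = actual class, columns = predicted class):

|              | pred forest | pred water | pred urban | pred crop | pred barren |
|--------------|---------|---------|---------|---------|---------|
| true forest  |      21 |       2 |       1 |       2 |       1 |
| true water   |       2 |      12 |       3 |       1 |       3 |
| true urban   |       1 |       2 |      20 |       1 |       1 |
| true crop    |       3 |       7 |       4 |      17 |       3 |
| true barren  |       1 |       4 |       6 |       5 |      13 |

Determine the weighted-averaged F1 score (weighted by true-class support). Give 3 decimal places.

Per-class F1 score (2·TP/(2·TP+FP+FN)):
  forest: TP=21, FP=2+1+3+1=7, FN=2+1+2+1=6 → 42/55 = 0.7636
  water: TP=12, FP=2+2+7+4=15, FN=2+3+1+3=9 → 24/48 = 0.5000
  urban: TP=20, FP=1+3+4+6=14, FN=1+2+1+1=5 → 40/59 = 0.6780
  crop: TP=17, FP=2+1+1+5=9, FN=3+7+4+3=17 → 34/60 = 0.5667
  barren: TP=13, FP=1+3+1+3=8, FN=1+4+6+5=16 → 26/50 = 0.5200
Weighted-F1 score = Σ (supportᵢ/N)·F1 scoreᵢ with N=136: (27/136)·0.7636 + (21/136)·0.5000 + (25/136)·0.6780 + (34/136)·0.5667 + (29/136)·0.5200 = 0.606

0.606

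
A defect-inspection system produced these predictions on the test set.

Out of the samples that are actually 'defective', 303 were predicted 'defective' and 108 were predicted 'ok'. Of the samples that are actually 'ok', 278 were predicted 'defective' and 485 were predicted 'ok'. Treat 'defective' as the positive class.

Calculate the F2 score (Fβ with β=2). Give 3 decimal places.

0.681

Fβ = (1+β²)·TP / ((1+β²)·TP + β²·FN + FP), with β²=4
= 5·303 / (5·303 + 4·108 + 278) = 0.681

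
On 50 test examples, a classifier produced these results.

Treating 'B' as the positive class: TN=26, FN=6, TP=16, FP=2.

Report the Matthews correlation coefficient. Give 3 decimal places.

0.678

MCC = (TP·TN − FP·FN) / √((TP+FP)(TP+FN)(TN+FP)(TN+FN))
Numerator = 16·26 − 2·6 = 404
Denominator = √(18·22·28·32) = √354816 = 595.6643
MCC = 404 / 595.6643 = 0.678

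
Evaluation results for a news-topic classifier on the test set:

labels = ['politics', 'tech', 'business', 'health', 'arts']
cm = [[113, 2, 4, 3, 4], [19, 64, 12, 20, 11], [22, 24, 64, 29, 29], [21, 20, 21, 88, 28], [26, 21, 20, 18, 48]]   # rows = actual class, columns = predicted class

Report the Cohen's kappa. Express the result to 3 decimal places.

Observed agreement pₒ = trace/N = 377/731 = 0.5157
Expected agreement pₑ = Σ (rowᵢ·colᵢ)/N² = (126·201 + 126·131 + 168·121 + 178·158 + 133·120)/731² = 0.1988
κ = (pₒ − pₑ)/(1 − pₑ) = (0.5157 − 0.1988)/(1 − 0.1988) = 0.396

0.396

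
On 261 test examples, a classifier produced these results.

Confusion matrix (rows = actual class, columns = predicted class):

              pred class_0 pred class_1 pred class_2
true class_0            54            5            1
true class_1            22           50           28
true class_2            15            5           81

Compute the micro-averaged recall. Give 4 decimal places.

Micro-averaging pools counts across classes: ΣTP=185, ΣFP=76, ΣFN=76.
Micro-recall = TP/(TP+FN) on pooled counts = 0.7088 (equals overall accuracy in single-label multiclass).

0.7088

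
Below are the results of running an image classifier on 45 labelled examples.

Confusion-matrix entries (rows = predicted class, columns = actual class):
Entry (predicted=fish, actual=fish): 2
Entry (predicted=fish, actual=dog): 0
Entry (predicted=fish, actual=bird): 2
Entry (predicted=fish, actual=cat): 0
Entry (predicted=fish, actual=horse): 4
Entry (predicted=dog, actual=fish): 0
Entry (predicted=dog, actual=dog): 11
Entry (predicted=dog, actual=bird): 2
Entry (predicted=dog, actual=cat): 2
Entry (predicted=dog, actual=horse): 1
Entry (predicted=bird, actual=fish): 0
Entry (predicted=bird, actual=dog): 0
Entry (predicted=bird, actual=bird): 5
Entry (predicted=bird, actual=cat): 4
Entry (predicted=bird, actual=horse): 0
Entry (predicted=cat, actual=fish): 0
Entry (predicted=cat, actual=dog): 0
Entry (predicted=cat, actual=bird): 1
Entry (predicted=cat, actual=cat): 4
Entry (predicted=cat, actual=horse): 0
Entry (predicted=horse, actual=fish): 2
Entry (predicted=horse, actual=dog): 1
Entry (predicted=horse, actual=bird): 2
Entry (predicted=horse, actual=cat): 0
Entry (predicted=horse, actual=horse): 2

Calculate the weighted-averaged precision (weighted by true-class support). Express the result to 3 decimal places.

Per-class precision (TP/(TP+FP)):
  fish: TP=2, FP=0+2+0+4=6 → 2/8 = 0.2500
  dog: TP=11, FP=0+2+2+1=5 → 11/16 = 0.6875
  bird: TP=5, FP=0+0+4+0=4 → 5/9 = 0.5556
  cat: TP=4, FP=0+0+1+0=1 → 4/5 = 0.8000
  horse: TP=2, FP=2+1+2+0=5 → 2/7 = 0.2857
Weighted-precision = Σ (supportᵢ/N)·precisionᵢ with N=45: (4/45)·0.2500 + (12/45)·0.6875 + (12/45)·0.5556 + (10/45)·0.8000 + (7/45)·0.2857 = 0.576

0.576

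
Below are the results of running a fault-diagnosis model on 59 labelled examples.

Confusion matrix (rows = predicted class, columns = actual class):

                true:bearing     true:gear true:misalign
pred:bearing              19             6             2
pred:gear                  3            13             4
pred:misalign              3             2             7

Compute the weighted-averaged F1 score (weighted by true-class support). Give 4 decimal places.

Per-class F1 score (2·TP/(2·TP+FP+FN)):
  bearing: TP=19, FP=6+2=8, FN=3+3=6 → 38/52 = 0.73077
  gear: TP=13, FP=3+4=7, FN=6+2=8 → 26/41 = 0.63415
  misalign: TP=7, FP=3+2=5, FN=2+4=6 → 14/25 = 0.56000
Weighted-F1 score = Σ (supportᵢ/N)·F1 scoreᵢ with N=59: (25/59)·0.73077 + (21/59)·0.63415 + (13/59)·0.56000 = 0.6588

0.6588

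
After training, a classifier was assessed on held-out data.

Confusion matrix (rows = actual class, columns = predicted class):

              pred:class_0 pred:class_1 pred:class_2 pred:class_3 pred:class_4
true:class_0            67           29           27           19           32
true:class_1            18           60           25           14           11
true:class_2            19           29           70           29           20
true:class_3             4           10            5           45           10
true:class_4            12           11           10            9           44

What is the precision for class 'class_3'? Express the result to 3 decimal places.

0.388

One-vs-rest for 'class_3': TP = diagonal; FP = other classes predicted 'class_3'; FN = 'class_3' predicted as other.
precision = TP/(TP+FP).
class_3: TP=45, FP=19+14+29+9=71 → 45/116 = 0.3879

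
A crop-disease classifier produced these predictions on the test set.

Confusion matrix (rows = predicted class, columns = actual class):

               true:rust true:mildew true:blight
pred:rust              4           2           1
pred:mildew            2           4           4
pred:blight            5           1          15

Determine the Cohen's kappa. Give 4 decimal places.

Observed agreement pₒ = trace/N = 23/38 = 0.60526
Expected agreement pₑ = Σ (rowᵢ·colᵢ)/N² = (11·7 + 7·10 + 20·21)/38² = 0.39266
κ = (pₒ − pₑ)/(1 − pₑ) = (0.60526 − 0.39266)/(1 − 0.39266) = 0.3501

0.3501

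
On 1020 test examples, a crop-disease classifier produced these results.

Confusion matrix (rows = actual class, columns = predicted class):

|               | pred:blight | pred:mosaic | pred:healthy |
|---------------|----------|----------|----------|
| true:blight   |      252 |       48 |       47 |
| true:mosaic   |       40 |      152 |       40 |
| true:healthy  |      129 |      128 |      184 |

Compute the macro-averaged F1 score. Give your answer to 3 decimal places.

Per-class F1 score (2·TP/(2·TP+FP+FN)):
  blight: TP=252, FP=40+129=169, FN=48+47=95 → 504/768 = 0.6563
  mosaic: TP=152, FP=48+128=176, FN=40+40=80 → 304/560 = 0.5429
  healthy: TP=184, FP=47+40=87, FN=129+128=257 → 368/712 = 0.5169
Macro-F1 score = mean = (0.6563 + 0.5429 + 0.5169) / 3 = 0.572

0.572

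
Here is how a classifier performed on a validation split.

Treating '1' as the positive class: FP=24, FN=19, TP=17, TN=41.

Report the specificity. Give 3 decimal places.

0.631

Specificity = TN/(TN+FP) = 41/(41+24) = 0.631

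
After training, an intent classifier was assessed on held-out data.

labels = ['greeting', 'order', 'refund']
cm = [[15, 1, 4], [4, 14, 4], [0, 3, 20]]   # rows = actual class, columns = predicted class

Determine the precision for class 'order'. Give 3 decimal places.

One-vs-rest for 'order': TP = diagonal; FP = other classes predicted 'order'; FN = 'order' predicted as other.
precision = TP/(TP+FP).
order: TP=14, FP=1+3=4 → 14/18 = 0.7778

0.778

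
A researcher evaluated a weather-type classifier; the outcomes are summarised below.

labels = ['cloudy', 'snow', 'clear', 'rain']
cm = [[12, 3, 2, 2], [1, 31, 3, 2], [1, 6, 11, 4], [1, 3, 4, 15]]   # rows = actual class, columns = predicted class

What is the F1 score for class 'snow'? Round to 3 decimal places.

One-vs-rest for 'snow': TP = diagonal; FP = other classes predicted 'snow'; FN = 'snow' predicted as other.
F1 score = 2·TP/(2·TP+FP+FN).
snow: TP=31, FP=3+6+3=12, FN=1+3+2=6 → 62/80 = 0.7750

0.775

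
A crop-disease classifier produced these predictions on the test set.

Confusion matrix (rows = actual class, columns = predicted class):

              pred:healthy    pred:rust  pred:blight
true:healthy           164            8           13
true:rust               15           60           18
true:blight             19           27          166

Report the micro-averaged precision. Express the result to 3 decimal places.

0.796

Micro-averaging pools counts across classes: ΣTP=390, ΣFP=100, ΣFN=100.
Micro-precision = TP/(TP+FP) on pooled counts = 0.796 (equals overall accuracy in single-label multiclass).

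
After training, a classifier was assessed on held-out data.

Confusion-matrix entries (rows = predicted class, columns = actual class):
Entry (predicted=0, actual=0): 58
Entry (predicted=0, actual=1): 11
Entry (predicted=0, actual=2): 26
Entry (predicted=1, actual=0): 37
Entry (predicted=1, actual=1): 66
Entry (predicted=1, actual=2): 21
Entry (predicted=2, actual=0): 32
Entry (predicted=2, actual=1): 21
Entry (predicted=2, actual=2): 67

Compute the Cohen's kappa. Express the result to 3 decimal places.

0.349

Observed agreement pₒ = trace/N = 191/339 = 0.5634
Expected agreement pₑ = Σ (rowᵢ·colᵢ)/N² = (127·95 + 98·124 + 114·120)/339² = 0.3298
κ = (pₒ − pₑ)/(1 − pₑ) = (0.5634 − 0.3298)/(1 − 0.3298) = 0.349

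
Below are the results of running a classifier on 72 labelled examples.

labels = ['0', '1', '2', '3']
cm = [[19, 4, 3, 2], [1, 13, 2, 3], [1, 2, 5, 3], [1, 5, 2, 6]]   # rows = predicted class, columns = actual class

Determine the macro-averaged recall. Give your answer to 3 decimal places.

0.563

Per-class recall (TP/(TP+FN)):
  0: TP=19, FN=1+1+1=3 → 19/22 = 0.8636
  1: TP=13, FN=4+2+5=11 → 13/24 = 0.5417
  2: TP=5, FN=3+2+2=7 → 5/12 = 0.4167
  3: TP=6, FN=2+3+3=8 → 6/14 = 0.4286
Macro-recall = mean = (0.8636 + 0.5417 + 0.4167 + 0.4286) / 4 = 0.563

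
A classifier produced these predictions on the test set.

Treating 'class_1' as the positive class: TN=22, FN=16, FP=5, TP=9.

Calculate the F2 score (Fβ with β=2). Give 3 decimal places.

Fβ = (1+β²)·TP / ((1+β²)·TP + β²·FN + FP), with β²=4
= 5·9 / (5·9 + 4·16 + 5) = 0.395

0.395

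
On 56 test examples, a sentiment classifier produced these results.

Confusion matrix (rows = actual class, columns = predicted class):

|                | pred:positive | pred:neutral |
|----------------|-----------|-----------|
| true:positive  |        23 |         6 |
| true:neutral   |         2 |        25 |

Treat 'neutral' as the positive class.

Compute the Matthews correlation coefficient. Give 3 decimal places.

0.723

MCC = (TP·TN − FP·FN) / √((TP+FP)(TP+FN)(TN+FP)(TN+FN))
Numerator = 25·23 − 6·2 = 563
Denominator = √(31·27·29·25) = √606825 = 778.9897
MCC = 563 / 778.9897 = 0.723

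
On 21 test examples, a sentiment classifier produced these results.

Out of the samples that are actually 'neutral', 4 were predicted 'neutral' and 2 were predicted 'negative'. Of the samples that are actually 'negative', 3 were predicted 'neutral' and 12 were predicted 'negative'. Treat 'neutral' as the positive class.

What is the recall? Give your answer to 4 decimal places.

Recall = TP/(TP+FN) = 4/(4+2) = 4/6 = 0.6667

0.6667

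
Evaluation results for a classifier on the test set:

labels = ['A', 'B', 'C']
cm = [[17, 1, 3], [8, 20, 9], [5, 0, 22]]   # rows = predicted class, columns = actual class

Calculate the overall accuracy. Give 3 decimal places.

0.694

Accuracy = trace / total = (17+20+22=59) / 85 = 59/85 = 0.694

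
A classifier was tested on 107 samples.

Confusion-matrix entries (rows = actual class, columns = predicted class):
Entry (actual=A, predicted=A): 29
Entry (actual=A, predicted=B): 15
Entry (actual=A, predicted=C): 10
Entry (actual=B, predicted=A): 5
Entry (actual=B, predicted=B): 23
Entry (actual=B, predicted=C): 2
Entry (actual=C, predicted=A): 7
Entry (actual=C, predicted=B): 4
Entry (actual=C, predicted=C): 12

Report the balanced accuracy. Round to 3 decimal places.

0.608

Balanced accuracy = mean of per-class recall.
  A: recall = 29/54 = 0.5370
  B: recall = 23/30 = 0.7667
  C: recall = 12/23 = 0.5217
Mean = (0.5370 + 0.7667 + 0.5217) / 3 = 0.608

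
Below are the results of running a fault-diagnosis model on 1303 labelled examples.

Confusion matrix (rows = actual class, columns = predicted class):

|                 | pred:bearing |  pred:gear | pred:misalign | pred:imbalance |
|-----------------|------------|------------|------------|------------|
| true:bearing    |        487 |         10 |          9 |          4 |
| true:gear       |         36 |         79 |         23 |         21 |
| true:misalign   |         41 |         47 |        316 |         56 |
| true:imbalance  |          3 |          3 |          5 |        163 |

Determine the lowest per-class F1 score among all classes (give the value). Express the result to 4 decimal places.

Per-class F1 score (2·TP/(2·TP+FP+FN)):
  bearing: TP=487, FP=36+41+3=80, FN=10+9+4=23 → 974/1077 = 0.90436
  gear: TP=79, FP=10+47+3=60, FN=36+23+21=80 → 158/298 = 0.53020
  misalign: TP=316, FP=9+23+5=37, FN=41+47+56=144 → 632/813 = 0.77737
  imbalance: TP=163, FP=4+21+56=81, FN=3+3+5=11 → 326/418 = 0.77990
Lowest is class 'gear' with F1 score = 0.5302.

0.5302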